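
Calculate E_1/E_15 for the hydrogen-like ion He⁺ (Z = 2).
225.0000

Using E_n = -13.6057 Z² / n² eV with Z = 2:

E_1 = -13.6057 × 2² / 1² = -54.4228 / 1 = -54.4228000000 eV
E_15 = -13.6057 × 2² / 15² = -54.4228 / 225 = -0.2418791111 eV

The ratio is:
E_1/E_15 = (-54.4228000000) / (-0.2418791111)
E_1/E_15 = (-54.4228/1) / (-54.4228/225)
E_1/E_15 = 225/1
E_1/E_15 = 225.0000
(Note: the Z² factors cancel in the ratio.)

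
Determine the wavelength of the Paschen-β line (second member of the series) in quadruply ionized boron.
51.258664 nm

The lines of a series are numbered from the longest wavelength (smallest ΔE) outward; the second line is the transition from n = n_f + 2 to n_f.
The Paschen series has all transitions ending at n_f = 3.

For B⁴⁺ (Z = 5), the second line (β-line) is the jump from n = 5 to n = 3:
E_5 = -13.6057 × 5² / 5² = -13.60570000 eV
E_3 = -13.6057 × 5² / 3² = -37.79361111 eV
ΔE = E_5 - E_3 = 24.18791111 eV

λ = hc/E = 1239.84 eV·nm / 24.18791111 eV
λ = 51.258664 nm

This is the β-line of the Paschen series in B⁴⁺.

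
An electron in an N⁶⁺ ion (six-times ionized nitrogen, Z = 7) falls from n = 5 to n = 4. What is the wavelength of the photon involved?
82.6544 nm

First, find the transition energy using E_n = -13.6057 Z² / n² eV:
E_5 = -13.6057 × 7² / 5² = -26.667172 eV
E_4 = -13.6057 × 7² / 4² = -41.667456 eV

Photon energy: |ΔE| = |E_4 - E_5| = 15.000284 eV

Convert to wavelength using E = hc/λ with hc = 1239.84 eV·nm:
λ = hc/E = 1239.84 eV·nm / 15.000284 eV
λ = 82.6544 nm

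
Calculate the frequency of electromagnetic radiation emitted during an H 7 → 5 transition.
6.4454e+13 Hz

First, find the transition energy:
E_7 = -13.6057 / 7² = -0.27766735 eV
E_5 = -13.6057 / 5² = -0.54422800 eV
|ΔE| = |E_5 - E_7| = 0.26656065 eV

Convert to Joules: E = 0.26656065 eV × (1.602177 × 10⁻¹⁹ J/eV) = 4.270773e-20 J

Using E = hf:
f = E/h = 4.270773e-20 J / (6.62607 × 10⁻³⁴ J·s)
f = 6.4454e+13 Hz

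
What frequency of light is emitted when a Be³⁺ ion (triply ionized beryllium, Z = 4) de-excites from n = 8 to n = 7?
2.52e+14 Hz

First, find the transition energy:
E_8 = -13.6057 × 4² / 8² = -3.40143 eV
E_7 = -13.6057 × 4² / 7² = -4.44268 eV
|ΔE| = |E_7 - E_8| = 1.04125 eV

Convert to Joules: E = 1.04125 eV × (1.602177 × 10⁻¹⁹ J/eV) = 1.6683e-19 J

Using E = hf:
f = E/h = 1.6683e-19 J / (6.62607 × 10⁻³⁴ J·s)
f = 2.52e+14 Hz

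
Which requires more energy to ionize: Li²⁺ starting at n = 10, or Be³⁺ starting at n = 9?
Be³⁺ at n = 9 (E = -2.6875 eV)

Using E_n = -13.6057 Z² / n² eV:

Li²⁺ (Z = 3) at n = 10:
E = -13.6057 × 3² / 10² = -13.6057 × 9 / 100 = -1.2245130 eV

Be³⁺ (Z = 4) at n = 9:
E = -13.6057 × 4² / 9² = -13.6057 × 16 / 81 = -2.6875457 eV

Since -2.6875457 eV < -1.2245130 eV,
Be³⁺ at n = 9 is more tightly bound (requires more energy to ionize).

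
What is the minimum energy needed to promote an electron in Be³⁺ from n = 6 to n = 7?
1.60 eV

The energy levels of a hydrogen-like atom are E_n = -13.6057 Z² eV / n².

Energy at n = 6: E_6 = -13.6057 × 4² / 6² = -6.04698 eV
Energy at n = 7: E_7 = -13.6057 × 4² / 7² = -4.44268 eV

The excitation energy is the difference:
ΔE = E_7 - E_6
ΔE = -4.44268 - (-6.04698)
ΔE = 1.60 eV

Since this is positive, energy must be absorbed (photon absorption).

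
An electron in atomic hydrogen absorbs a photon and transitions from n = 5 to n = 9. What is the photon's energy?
0.37626 eV

The energy levels of a hydrogen-like atom are E_n = -13.6057 eV / n².

Energy at n = 5: E_5 = -13.6057 / 5² = -0.54422800 eV
Energy at n = 9: E_9 = -13.6057 / 9² = -0.16797160 eV

The excitation energy is the difference:
ΔE = E_9 - E_5
ΔE = -0.16797160 - (-0.54422800)
ΔE = 0.37626 eV

Since this is positive, energy must be absorbed (photon absorption).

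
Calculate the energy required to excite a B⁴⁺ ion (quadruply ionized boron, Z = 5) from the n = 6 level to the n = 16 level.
8.12 eV

The energy levels of a hydrogen-like atom are E_n = -13.6057 Z² eV / n².

Energy at n = 6: E_6 = -13.6057 × 5² / 6² = -9.44840 eV
Energy at n = 16: E_16 = -13.6057 × 5² / 16² = -1.32868 eV

The excitation energy is the difference:
ΔE = E_16 - E_6
ΔE = -1.32868 - (-9.44840)
ΔE = 8.12 eV

Since this is positive, energy must be absorbed (photon absorption).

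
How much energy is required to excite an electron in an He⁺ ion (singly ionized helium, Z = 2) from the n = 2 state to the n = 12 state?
13.2278 eV

The energy levels of a hydrogen-like atom are E_n = -13.6057 Z² eV / n².

Energy at n = 2: E_2 = -13.6057 × 2² / 2² = -13.6057000 eV
Energy at n = 12: E_12 = -13.6057 × 2² / 12² = -0.3779361 eV

The excitation energy is the difference:
ΔE = E_12 - E_2
ΔE = -0.3779361 - (-13.6057000)
ΔE = 13.2278 eV

Since this is positive, energy must be absorbed (photon absorption).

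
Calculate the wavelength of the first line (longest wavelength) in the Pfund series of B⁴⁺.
298.232225 nm

The longest wavelength corresponds to the smallest energy transition in the series.
The Pfund series has all transitions ending at n_f = 5.

For B⁴⁺ (Z = 5), the first line (α-line) is the jump from n = 6 to n = 5:
E_6 = -13.6057 × 5² / 6² = -9.4484027778 eV
E_5 = -13.6057 × 5² / 5² = -13.6057000000 eV
ΔE = E_6 - E_5 = 4.1572972222 eV

λ = hc/E = 1239.84 eV·nm / 4.1572972222 eV
λ = 298.232225 nm

This is the α-line of the Pfund series in B⁴⁺.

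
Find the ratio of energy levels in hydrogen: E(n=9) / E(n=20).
4.9383

Using E_n = -13.6057 Z² / n² eV with Z = 1:

E_9 = -13.6057 / 9² = -13.6057 / 81 = -0.1679716049 eV
E_20 = -13.6057 / 20² = -13.6057 / 400 = -0.0340142500 eV

The ratio is:
E_9/E_20 = (-0.1679716049) / (-0.0340142500)
E_9/E_20 = (-13.6057/81) / (-13.6057/400)
E_9/E_20 = 400/81
E_9/E_20 = 4.9383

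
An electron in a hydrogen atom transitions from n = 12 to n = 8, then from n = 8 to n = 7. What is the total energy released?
0.183183 eV

The energy levels of hydrogen are E_n = -13.6057 / n² eV.

First transition (12 → 8):
ΔE₁ = |E_8 - E_12|
ΔE₁ = |-0.212589062500 - (-0.094484027778)| = 0.118105035 eV

Second transition (8 → 7):
ΔE₂ = |E_7 - E_8|
ΔE₂ = |-0.277667346939 - (-0.212589062500)| = 0.065078284 eV

Total energy released:
E_total = ΔE₁ + ΔE₂ = 0.118105035 + 0.065078284 = 0.183183 eV

Note: This equals the direct transition 12 → 7: 0.183183 eV ✓
Energy is conserved regardless of the path taken.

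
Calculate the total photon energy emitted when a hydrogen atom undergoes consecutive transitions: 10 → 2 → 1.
13.47 eV

The energy levels of hydrogen are E_n = -13.6057 / n² eV.

First transition (10 → 2):
ΔE₁ = |E_2 - E_10|
ΔE₁ = |-3.40142500 - (-0.13605700)| = 3.26537 eV

Second transition (2 → 1):
ΔE₂ = |E_1 - E_2|
ΔE₂ = |-13.60570000 - (-3.40142500)| = 10.20428 eV

Total energy released:
E_total = ΔE₁ + ΔE₂ = 3.26537 + 10.20428 = 13.47 eV

Note: This equals the direct transition 10 → 1: 13.47 eV ✓
Energy is conserved regardless of the path taken.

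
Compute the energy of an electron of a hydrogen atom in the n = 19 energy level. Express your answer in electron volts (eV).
-0.04 eV

The energy levels of a hydrogen-like atom are given by:
E_n = -13.6057 eV / n²

For n = 19:
E_19 = -13.6057 eV / 19²
E_19 = -13.6057 eV / 361
E_19 = -0.04 eV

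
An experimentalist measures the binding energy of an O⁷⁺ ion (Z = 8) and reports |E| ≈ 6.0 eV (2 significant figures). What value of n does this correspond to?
n = 12

The exact energy levels follow E_n = -13.6057 Z² / n² eV with Z = 8.

The measured value (-6.0 eV) is reported to only 2 significant figures, so we must test candidate n values and see which one matches to that precision.

Candidate energies:
  n = 10:  E = -13.6057 × 8² / 10² = -8.70765 eV
  n = 11:  E = -13.6057 × 8² / 11² = -7.19640 eV
  n = 12:  E = -13.6057 × 8² / 12² = -6.04698 eV  ← matches
  n = 13:  E = -13.6057 × 8² / 13² = -5.15245 eV
  n = 14:  E = -13.6057 × 8² / 14² = -4.44268 eV

Checking against the measurement of -6.0 eV (2 sig figs), only n = 12 agrees:
E_12 = -6.04698 eV, which rounds to -6.0 eV ✓

Therefore n = 12.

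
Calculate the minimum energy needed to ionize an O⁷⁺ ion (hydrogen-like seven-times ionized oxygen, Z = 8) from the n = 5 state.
34.830592 eV

The ionization energy is the energy needed to remove the electron completely (n → ∞).

For a hydrogen-like ion with Z = 8, E_n = -13.6057 Z² / n² eV.

At n = 5: E_5 = -13.6057 × 8² / 5² = -34.830592000 eV
At n = ∞: E_∞ = 0 eV

Ionization energy = E_∞ - E_5 = 0 - (-34.830592000) = 34.830592000 eV
Ionization energy ≈ 34.830592 eV

This is also called the binding energy of the electron in state n = 5.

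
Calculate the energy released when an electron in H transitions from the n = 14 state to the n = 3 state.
1.44 eV

The energy levels are E_n = -13.6057 eV / n².

Energy at n = 14: E_14 = -13.6057 / 14² = -0.06942 eV
Energy at n = 3: E_3 = -13.6057 / 3² = -1.51174 eV

For emission (electron falling to lower state), the photon energy is:
E_photon = E_14 - E_3 = |-0.06942 - (-1.51174)|
E_photon = 1.44 eV

This energy is carried away by the emitted photon.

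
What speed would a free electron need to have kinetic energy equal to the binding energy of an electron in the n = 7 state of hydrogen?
3.1253e+05 m/s (or 0.10% of c)

The binding energy at n = 7 for hydrogen is:
E_7 = -13.6057/7² = -0.27766735 eV
|E_7| = 0.27766735 eV

Convert to Joules:
KE = 0.27766735 eV × (1.602177 × 10⁻¹⁹ J/eV) = 4.448722e-20 J

Using KE = ½mv²:
v = √(2·KE/m_e)
v = √(2 × 4.448722e-20 J / 9.10938 × 10⁻³¹ kg)
v = 3.1253e+05 m/s

This is approximately 0.10% the speed of light.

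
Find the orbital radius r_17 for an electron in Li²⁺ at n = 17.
5.0977 nm (or 50.9774 Å)

The Bohr radius formula is:
r_n = n² a₀ / Z

where a₀ = 0.0529177 nm is the Bohr radius.

For Li²⁺ (Z = 3) at n = 17:
r_17 = 17² × 0.0529177 nm / 3
r_17 = 289 × 0.0529177 nm / 3
r_17 = 15.29322 nm / 3
r_17 = 5.0977 nm

The electron orbits at approximately 5.0977 nm from the nucleus.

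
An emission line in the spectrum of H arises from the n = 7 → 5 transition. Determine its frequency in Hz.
6.445e+13 Hz

First, find the transition energy:
E_7 = -13.6057 / 7² = -0.2776673 eV
E_5 = -13.6057 / 5² = -0.5442280 eV
|ΔE| = |E_5 - E_7| = 0.2665607 eV

Convert to Joules: E = 0.2665607 eV × (1.602177 × 10⁻¹⁹ J/eV) = 4.27077e-20 J

Using E = hf:
f = E/h = 4.27077e-20 J / (6.62607 × 10⁻³⁴ J·s)
f = 6.445e+13 Hz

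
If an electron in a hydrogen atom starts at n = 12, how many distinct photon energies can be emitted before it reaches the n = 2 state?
55

The electron can occupy levels n = 2, 3, ..., 12 during de-excitation — that is m = 12 - 2 + 1 = 11 distinct levels.

The number of distinct spectral lines equals the number of ways to choose 2 of these m levels (each pair gives one possible emission transition):

Number of lines = m(m-1)/2 = 11×10/2 = 55

These correspond to all possible transitions between the 11 levels:
12 → 11, 12 → 10, 12 → 9, 12 → 8, 12 → 7, 12 → 6, 12 → 5, 12 → 4...

Each transition produces a photon with a unique energy (and thus wavelength). This count does not depend on Z.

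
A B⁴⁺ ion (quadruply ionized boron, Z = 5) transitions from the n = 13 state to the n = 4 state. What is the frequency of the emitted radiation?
4.65372e+15 Hz

First, find the transition energy:
E_13 = -13.6057 × 5² / 13² = -2.0126775 eV
E_4 = -13.6057 × 5² / 4² = -21.2589063 eV
|ΔE| = |E_4 - E_13| = 19.2462288 eV

Convert to Joules: E = 19.2462288 eV × (1.602177 × 10⁻¹⁹ J/eV) = 3.0835865e-18 J

Using E = hf:
f = E/h = 3.0835865e-18 J / (6.62607 × 10⁻³⁴ J·s)
f = 4.65372e+15 Hz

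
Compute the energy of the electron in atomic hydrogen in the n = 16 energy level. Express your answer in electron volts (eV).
-0.05 eV

The energy levels of a hydrogen-like atom are given by:
E_n = -13.6057 eV / n²

For n = 16:
E_16 = -13.6057 eV / 16²
E_16 = -13.6057 eV / 256
E_16 = -0.05 eV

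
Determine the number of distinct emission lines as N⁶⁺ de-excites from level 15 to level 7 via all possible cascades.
36

The electron can occupy levels n = 7, 8, ..., 15 during de-excitation — that is m = 15 - 7 + 1 = 9 distinct levels.

The number of distinct spectral lines equals the number of ways to choose 2 of these m levels (each pair gives one possible emission transition):

Number of lines = m(m-1)/2 = 9×8/2 = 36

These correspond to all possible transitions between the 9 levels:
15 → 14, 15 → 13, 15 → 12, 15 → 11, 15 → 10, 15 → 9, 15 → 8, 15 → 7...

Each transition produces a photon with a unique energy (and thus wavelength). This count does not depend on Z.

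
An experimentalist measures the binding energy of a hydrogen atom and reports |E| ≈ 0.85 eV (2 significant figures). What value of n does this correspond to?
n = 4

The exact energy levels follow E_n = -13.6057 eV / n².

The measured value (-0.85 eV) is reported to only 2 significant figures, so we must test candidate n values and see which one matches to that precision.

Candidate energies:
  n = 2:  E = -13.6057/2² = -3.40143 eV
  n = 3:  E = -13.6057/3² = -1.51174 eV
  n = 4:  E = -13.6057/4² = -0.85036 eV  ← matches
  n = 5:  E = -13.6057/5² = -0.54423 eV
  n = 6:  E = -13.6057/6² = -0.37794 eV

Checking against the measurement of -0.85 eV (2 sig figs), only n = 4 agrees:
E_4 = -0.85036 eV, which rounds to -0.85 eV ✓

Therefore n = 4.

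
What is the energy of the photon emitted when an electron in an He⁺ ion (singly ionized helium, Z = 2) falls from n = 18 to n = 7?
0.9427 eV

The energy levels are E_n = -13.6057 Z² eV / n².

Energy at n = 18: E_18 = -13.6057 × 2² / 18² = -0.1679716 eV
Energy at n = 7: E_7 = -13.6057 × 2² / 7² = -1.1106694 eV

For emission (electron falling to lower state), the photon energy is:
E_photon = E_18 - E_7 = |-0.1679716 - (-1.1106694)|
E_photon = 0.9427 eV

This energy is carried away by the emitted photon.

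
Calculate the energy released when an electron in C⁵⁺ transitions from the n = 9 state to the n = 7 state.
3.94905 eV

The energy levels are E_n = -13.6057 Z² eV / n².

Energy at n = 9: E_9 = -13.6057 × 6² / 9² = -6.04697778 eV
Energy at n = 7: E_7 = -13.6057 × 6² / 7² = -9.99602449 eV

For emission (electron falling to lower state), the photon energy is:
E_photon = E_9 - E_7 = |-6.04697778 - (-9.99602449)|
E_photon = 3.94905 eV

This energy is carried away by the emitted photon.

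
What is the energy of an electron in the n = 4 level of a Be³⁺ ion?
-13.6057 eV

For hydrogen-like ions, the energy levels scale with Z²:
E_n = -13.6057 Z² / n² eV

For Be³⁺ (Z = 4) at n = 4:
E_4 = -13.6057 × 4² / 4²
E_4 = -13.6057 × 16 / 16
E_4 = -217.6912 / 16
E_4 = -13.6057 eV

The energy is 16 times more negative than hydrogen at the same n due to the stronger nuclear charge.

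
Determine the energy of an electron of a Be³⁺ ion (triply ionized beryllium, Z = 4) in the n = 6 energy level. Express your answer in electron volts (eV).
-6.05 eV

The energy levels of a hydrogen-like atom are given by:
E_n = -13.6057 Z² / n² eV  (with Z = 4 for Be³⁺)

For n = 6:
E_6 = -13.6057 × 4² / 6²
E_6 = -13.6057 × 16 / 36
E_6 = -6.05 eV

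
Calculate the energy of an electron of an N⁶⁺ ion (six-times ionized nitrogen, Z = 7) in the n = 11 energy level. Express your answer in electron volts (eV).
-5.5097 eV

The energy levels of a hydrogen-like atom are given by:
E_n = -13.6057 Z² / n² eV  (with Z = 7 for N⁶⁺)

For n = 11:
E_11 = -13.6057 × 7² / 11²
E_11 = -13.6057 × 49 / 121
E_11 = -5.5097 eV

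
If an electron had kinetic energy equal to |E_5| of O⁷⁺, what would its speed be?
3.50031e+06 m/s (or 1.168% of c)

The binding energy at n = 5 for O⁷⁺ is:
E_5 = -13.6057 × 8²/5² = -34.8305920 eV
|E_5| = 34.8305920 eV

Convert to Joules:
KE = 34.8305920 eV × (1.602177 × 10⁻¹⁹ J/eV) = 5.5804773e-18 J

Using KE = ½mv²:
v = √(2·KE/m_e)
v = √(2 × 5.5804773e-18 J / 9.10938 × 10⁻³¹ kg)
v = 3.50031e+06 m/s

This is approximately 1.168% the speed of light.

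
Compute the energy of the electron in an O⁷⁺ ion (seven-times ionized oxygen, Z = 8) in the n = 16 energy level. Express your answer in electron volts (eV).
-3.401425 eV

The energy levels of a hydrogen-like atom are given by:
E_n = -13.6057 Z² / n² eV  (with Z = 8 for O⁷⁺)

For n = 16:
E_16 = -13.6057 × 8² / 16²
E_16 = -13.6057 × 64 / 256
E_16 = -3.401425 eV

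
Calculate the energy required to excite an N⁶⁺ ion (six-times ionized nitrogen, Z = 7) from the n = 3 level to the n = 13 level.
70.1306 eV

The energy levels of a hydrogen-like atom are E_n = -13.6057 Z² eV / n².

Energy at n = 3: E_3 = -13.6057 × 7² / 3² = -74.0754778 eV
Energy at n = 13: E_13 = -13.6057 × 7² / 13² = -3.9448479 eV

The excitation energy is the difference:
ΔE = E_13 - E_3
ΔE = -3.9448479 - (-74.0754778)
ΔE = 70.1306 eV

Since this is positive, energy must be absorbed (photon absorption).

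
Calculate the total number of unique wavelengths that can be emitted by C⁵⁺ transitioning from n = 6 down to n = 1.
15

The electron can occupy levels n = 1, 2, ..., 6 during de-excitation — that is m = 6 - 1 + 1 = 6 distinct levels.

The number of distinct spectral lines equals the number of ways to choose 2 of these m levels (each pair gives one possible emission transition):

Number of lines = m(m-1)/2 = 6×5/2 = 15

These correspond to all possible transitions between the 6 levels:
6 → 5, 6 → 4, 6 → 3, 6 → 2, 6 → 1, 5 → 4, 5 → 3, 5 → 2...

Each transition produces a photon with a unique energy (and thus wavelength). This count does not depend on Z.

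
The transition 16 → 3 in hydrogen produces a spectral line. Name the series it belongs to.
Paschen series

The spectral series in hydrogen are named based on the final (lower) energy level:
- Lyman series: n_final = 1 (ultraviolet)
- Balmer series: n_final = 2 (visible/near-UV)
- Paschen series: n_final = 3 (infrared)
- Brackett series: n_final = 4 (infrared)
- Pfund series: n_final = 5 (far infrared)

Since this transition ends at n = 3, it belongs to the Paschen series.

For reference, this 16 → 3 line has photon energy
ΔE = 13.6057 eV × (1/3² - 1/16²) = 1.458597 eV,
corresponding to wavelength λ = hc/ΔE = 1239.84 eV·nm / 1.458597 eV = 850.02 nm in the infrared region.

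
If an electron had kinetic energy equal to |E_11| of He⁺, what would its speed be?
3.978e+05 m/s (or 0.13268% of c)

The binding energy at n = 11 for He⁺ is:
E_11 = -13.6057 × 2²/11² = -0.4497752 eV
|E_11| = 0.4497752 eV

Convert to Joules:
KE = 0.4497752 eV × (1.602177 × 10⁻¹⁹ J/eV) = 7.20619e-20 J

Using KE = ½mv²:
v = √(2·KE/m_e)
v = √(2 × 7.20619e-20 J / 9.10938 × 10⁻³¹ kg)
v = 3.978e+05 m/s

This is approximately 0.13268% the speed of light.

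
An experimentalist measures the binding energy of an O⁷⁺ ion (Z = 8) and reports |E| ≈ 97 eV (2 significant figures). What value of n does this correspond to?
n = 3

The exact energy levels follow E_n = -13.6057 Z² / n² eV with Z = 8.

The measured value (-97 eV) is reported to only 2 significant figures, so we must test candidate n values and see which one matches to that precision.

Candidate energies:
  n = 1:  E = -13.6057 × 8² / 1² = -870.76480 eV
  n = 2:  E = -13.6057 × 8² / 2² = -217.69120 eV
  n = 3:  E = -13.6057 × 8² / 3² = -96.75164 eV  ← matches
  n = 4:  E = -13.6057 × 8² / 4² = -54.42280 eV
  n = 5:  E = -13.6057 × 8² / 5² = -34.83059 eV

Checking against the measurement of -97 eV (2 sig figs), only n = 3 agrees:
E_3 = -96.75164 eV, which rounds to -97 eV ✓

Therefore n = 3.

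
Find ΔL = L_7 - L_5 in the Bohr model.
2.109e-34 J·s (or 2ℏ)

In the Bohr model, L_n = nℏ where ℏ = 1.05457e-34 J·s.

L_7 = 7ℏ = 7.38199e-34 J·s
L_5 = 5ℏ = 5.27285e-34 J·s

ΔL = L_7 - L_5 = (7 - 5)ℏ = 2ℏ
ΔL = 2 × 1.05457e-34 J·s = 2.109e-34 J·s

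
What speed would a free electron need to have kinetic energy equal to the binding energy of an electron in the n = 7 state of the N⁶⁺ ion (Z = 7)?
2.18769e+06 m/s (or 0.7297% of c)

The binding energy at n = 7 for N⁶⁺ is:
E_7 = -13.6057 × 7²/7² = -13.6057000 eV
|E_7| = 13.6057000 eV

Convert to Joules:
KE = 13.6057000 eV × (1.602177 × 10⁻¹⁹ J/eV) = 2.1798740e-18 J

Using KE = ½mv²:
v = √(2·KE/m_e)
v = √(2 × 2.1798740e-18 J / 9.10938 × 10⁻³¹ kg)
v = 2.18769e+06 m/s

This is approximately 0.7297% the speed of light.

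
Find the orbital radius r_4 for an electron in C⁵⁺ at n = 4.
0.141114 nm (or 1.411139 Å)

The Bohr radius formula is:
r_n = n² a₀ / Z

where a₀ = 0.052917721 nm is the Bohr radius.

For C⁵⁺ (Z = 6) at n = 4:
r_4 = 4² × 0.052917721 nm / 6
r_4 = 16 × 0.052917721 nm / 6
r_4 = 0.8466835 nm / 6
r_4 = 0.141114 nm

The electron orbits at approximately 0.141114 nm from the nucleus.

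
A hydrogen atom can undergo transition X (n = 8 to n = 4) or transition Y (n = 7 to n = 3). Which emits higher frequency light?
7 → 3

Calculate the energy for each transition:

Transition 8 → 4:
ΔE₁ = |E_4 - E_8| = |-13.6057/4² - (-13.6057/8²)|
ΔE₁ = |-0.850356250 - (-0.212589063)| = 0.637767 eV

Transition 7 → 3:
ΔE₂ = |E_3 - E_7| = |-13.6057/3² - (-13.6057/7²)|
ΔE₂ = |-1.511744444 - (-0.277667347)| = 1.234077 eV

Since 1.234077 eV > 0.637767 eV, the transition 7 → 3 emits the more energetic photon.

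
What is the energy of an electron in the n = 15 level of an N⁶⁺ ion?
-2.96302 eV

For hydrogen-like ions, the energy levels scale with Z²:
E_n = -13.6057 Z² / n² eV

For N⁶⁺ (Z = 7) at n = 15:
E_15 = -13.6057 × 7² / 15²
E_15 = -13.6057 × 49 / 225
E_15 = -666.6793 / 225
E_15 = -2.96302 eV

The energy is 49 times more negative than hydrogen at the same n due to the stronger nuclear charge.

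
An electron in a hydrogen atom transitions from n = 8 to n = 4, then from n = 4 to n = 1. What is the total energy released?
13.39311 eV

The energy levels of hydrogen are E_n = -13.6057 / n² eV.

First transition (8 → 4):
ΔE₁ = |E_4 - E_8|
ΔE₁ = |-0.85035625000 - (-0.21258906250)| = 0.63776719 eV

Second transition (4 → 1):
ΔE₂ = |E_1 - E_4|
ΔE₂ = |-13.60570000000 - (-0.85035625000)| = 12.75534375 eV

Total energy released:
E_total = ΔE₁ + ΔE₂ = 0.63776719 + 12.75534375 = 13.39311 eV

Note: This equals the direct transition 8 → 1: 13.39311 eV ✓
Energy is conserved regardless of the path taken.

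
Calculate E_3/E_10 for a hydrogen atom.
11.111

Using E_n = -13.6057 Z² / n² eV with Z = 1:

E_3 = -13.6057 / 3² = -13.6057 / 9 = -1.511744444 eV
E_10 = -13.6057 / 10² = -13.6057 / 100 = -0.136057000 eV

The ratio is:
E_3/E_10 = (-1.511744444) / (-0.136057000)
E_3/E_10 = (-13.6057/9) / (-13.6057/100)
E_3/E_10 = 100/9
E_3/E_10 = 11.111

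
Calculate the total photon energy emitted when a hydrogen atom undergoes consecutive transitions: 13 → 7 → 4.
0.77 eV

The energy levels of hydrogen are E_n = -13.6057 / n² eV.

First transition (13 → 7):
ΔE₁ = |E_7 - E_13|
ΔE₁ = |-0.27766735 - (-0.08050710)| = 0.19716 eV

Second transition (7 → 4):
ΔE₂ = |E_4 - E_7|
ΔE₂ = |-0.85035625 - (-0.27766735)| = 0.57269 eV

Total energy released:
E_total = ΔE₁ + ΔE₂ = 0.19716 + 0.57269 = 0.77 eV

Note: This equals the direct transition 13 → 4: 0.77 eV ✓
Energy is conserved regardless of the path taken.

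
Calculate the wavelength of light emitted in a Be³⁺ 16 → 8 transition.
486.00807 nm

First, find the transition energy using E_n = -13.6057 Z² / n² eV:
E_16 = -13.6057 × 4² / 16² = -0.850356250 eV
E_8 = -13.6057 × 4² / 8² = -3.401425000 eV

Photon energy: |ΔE| = |E_8 - E_16| = 2.551068750 eV

Convert to wavelength using E = hc/λ with hc = 1239.84 eV·nm:
λ = hc/E = 1239.84 eV·nm / 2.551068750 eV
λ = 486.00807 nm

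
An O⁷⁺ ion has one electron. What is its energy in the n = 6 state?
-24.187911 eV

For hydrogen-like ions, the energy levels scale with Z²:
E_n = -13.6057 Z² / n² eV

For O⁷⁺ (Z = 8) at n = 6:
E_6 = -13.6057 × 8² / 6²
E_6 = -13.6057 × 64 / 36
E_6 = -870.7648 / 36
E_6 = -24.187911 eV

The energy is 64 times more negative than hydrogen at the same n due to the stronger nuclear charge.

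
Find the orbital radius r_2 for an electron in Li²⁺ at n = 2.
0.07056 nm (or 0.70557 Å)

The Bohr radius formula is:
r_n = n² a₀ / Z

where a₀ = 0.05291772 nm is the Bohr radius.

For Li²⁺ (Z = 3) at n = 2:
r_2 = 2² × 0.05291772 nm / 3
r_2 = 4 × 0.05291772 nm / 3
r_2 = 0.211671 nm / 3
r_2 = 0.07056 nm

The electron orbits at approximately 0.07056 nm from the nucleus.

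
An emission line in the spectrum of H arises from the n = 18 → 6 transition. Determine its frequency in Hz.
8.12e+13 Hz

First, find the transition energy:
E_18 = -13.6057 / 18² = -0.0419929 eV
E_6 = -13.6057 / 6² = -0.3779361 eV
|ΔE| = |E_6 - E_18| = 0.3359432 eV

Convert to Joules: E = 0.3359432 eV × (1.602177 × 10⁻¹⁹ J/eV) = 5.3824e-20 J

Using E = hf:
f = E/h = 5.3824e-20 J / (6.62607 × 10⁻³⁴ J·s)
f = 8.12e+13 Hz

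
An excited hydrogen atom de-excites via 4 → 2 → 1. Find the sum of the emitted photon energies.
12.76 eV

The energy levels of hydrogen are E_n = -13.6057 / n² eV.

First transition (4 → 2):
ΔE₁ = |E_2 - E_4|
ΔE₁ = |-3.40142500 - (-0.85035625)| = 2.55107 eV

Second transition (2 → 1):
ΔE₂ = |E_1 - E_2|
ΔE₂ = |-13.60570000 - (-3.40142500)| = 10.20428 eV

Total energy released:
E_total = ΔE₁ + ΔE₂ = 2.55107 + 10.20428 = 12.76 eV

Note: This equals the direct transition 4 → 1: 12.76 eV ✓
Energy is conserved regardless of the path taken.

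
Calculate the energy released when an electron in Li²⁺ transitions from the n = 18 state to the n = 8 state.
1.54 eV

The energy levels are E_n = -13.6057 Z² eV / n².

Energy at n = 18: E_18 = -13.6057 × 3² / 18² = -0.37794 eV
Energy at n = 8: E_8 = -13.6057 × 3² / 8² = -1.91330 eV

For emission (electron falling to lower state), the photon energy is:
E_photon = E_18 - E_8 = |-0.37794 - (-1.91330)|
E_photon = 1.54 eV

This energy is carried away by the emitted photon.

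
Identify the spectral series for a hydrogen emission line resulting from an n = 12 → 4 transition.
Brackett series

The spectral series in hydrogen are named based on the final (lower) energy level:
- Lyman series: n_final = 1 (ultraviolet)
- Balmer series: n_final = 2 (visible/near-UV)
- Paschen series: n_final = 3 (infrared)
- Brackett series: n_final = 4 (infrared)
- Pfund series: n_final = 5 (far infrared)

Since this transition ends at n = 4, it belongs to the Brackett series.

For reference, this 12 → 4 line has photon energy
ΔE = 13.6057 eV × (1/4² - 1/12²) = 0.75587222222 eV,
corresponding to wavelength λ = hc/ΔE = 1239.84 eV·nm / 0.75587222222 eV = 1640.27724 nm in the infrared region.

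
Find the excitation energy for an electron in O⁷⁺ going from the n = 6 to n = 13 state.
19.035457 eV

The energy levels of a hydrogen-like atom are E_n = -13.6057 Z² eV / n².

Energy at n = 6: E_6 = -13.6057 × 8² / 6² = -24.187911111 eV
Energy at n = 13: E_13 = -13.6057 × 8² / 13² = -5.152454438 eV

The excitation energy is the difference:
ΔE = E_13 - E_6
ΔE = -5.152454438 - (-24.187911111)
ΔE = 19.035457 eV

Since this is positive, energy must be absorbed (photon absorption).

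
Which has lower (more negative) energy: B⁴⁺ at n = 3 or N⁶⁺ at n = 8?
B⁴⁺ at n = 3 (E = -37.79361 eV)

Using E_n = -13.6057 Z² / n² eV:

B⁴⁺ (Z = 5) at n = 3:
E = -13.6057 × 5² / 3² = -13.6057 × 25 / 9 = -37.79361111 eV

N⁶⁺ (Z = 7) at n = 8:
E = -13.6057 × 7² / 8² = -13.6057 × 49 / 64 = -10.41686406 eV

Since -37.79361111 eV < -10.41686406 eV,
B⁴⁺ at n = 3 is more tightly bound (requires more energy to ionize).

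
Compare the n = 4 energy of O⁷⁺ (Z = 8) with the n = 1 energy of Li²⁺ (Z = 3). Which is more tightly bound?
Li²⁺ at n = 1 (E = -122.45 eV)

Using E_n = -13.6057 Z² / n² eV:

O⁷⁺ (Z = 8) at n = 4:
E = -13.6057 × 8² / 4² = -13.6057 × 64 / 16 = -54.42280 eV

Li²⁺ (Z = 3) at n = 1:
E = -13.6057 × 3² / 1² = -13.6057 × 9 / 1 = -122.45130 eV

Since -122.45130 eV < -54.42280 eV,
Li²⁺ at n = 1 is more tightly bound (requires more energy to ionize).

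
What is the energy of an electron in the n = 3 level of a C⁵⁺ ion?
-54.4228 eV

For hydrogen-like ions, the energy levels scale with Z²:
E_n = -13.6057 Z² / n² eV

For C⁵⁺ (Z = 6) at n = 3:
E_3 = -13.6057 × 6² / 3²
E_3 = -13.6057 × 36 / 9
E_3 = -489.8052 / 9
E_3 = -54.4228 eV

The energy is 36 times more negative than hydrogen at the same n due to the stronger nuclear charge.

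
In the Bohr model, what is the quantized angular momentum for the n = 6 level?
6.33e-34 J·s (or 6ℏ)

In the Bohr model, angular momentum is quantized:
L = nℏ

where ℏ = h/(2π) = 1.0546e-34 J·s

For n = 6:
L = 6 × 1.0546e-34 J·s
L = 6.33e-34 J·s

This can also be written as L = 6ℏ.
The angular momentum is an integer multiple of the reduced Planck constant.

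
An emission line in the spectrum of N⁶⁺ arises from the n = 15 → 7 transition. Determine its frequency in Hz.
2.57339e+15 Hz

First, find the transition energy:
E_15 = -13.6057 × 7² / 15² = -2.9630191 eV
E_7 = -13.6057 × 7² / 7² = -13.6057000 eV
|ΔE| = |E_7 - E_15| = 10.6426809 eV

Convert to Joules: E = 10.6426809 eV × (1.602177 × 10⁻¹⁹ J/eV) = 1.7051459e-18 J

Using E = hf:
f = E/h = 1.7051459e-18 J / (6.62607 × 10⁻³⁴ J·s)
f = 2.57339e+15 Hz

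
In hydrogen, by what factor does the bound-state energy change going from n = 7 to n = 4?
3.0625

Using E_n = -13.6057 Z² / n² eV with Z = 1:

E_4 = -13.6057 / 4² = -13.6057 / 16 = -0.8503562500 eV
E_7 = -13.6057 / 7² = -13.6057 / 49 = -0.2776673469 eV

The ratio is:
E_4/E_7 = (-0.8503562500) / (-0.2776673469)
E_4/E_7 = (-13.6057/16) / (-13.6057/49)
E_4/E_7 = 49/16
E_4/E_7 = 3.0625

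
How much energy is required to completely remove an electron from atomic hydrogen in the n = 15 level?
0.0605 eV

The ionization energy is the energy needed to remove the electron completely (n → ∞).

For hydrogen, E_n = -13.6057 eV / n².

At n = 15: E_15 = -13.6057 / 15² = -0.0604698 eV
At n = ∞: E_∞ = 0 eV

Ionization energy = E_∞ - E_15 = 0 - (-0.0604698) = 0.0604698 eV
Ionization energy ≈ 0.0605 eV

This is also called the binding energy of the electron in state n = 15.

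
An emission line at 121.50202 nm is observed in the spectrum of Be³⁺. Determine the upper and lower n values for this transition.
n = 8 → n = 4

First, find the photon energy from the wavelength (hc = 1239.84 eV·nm):
E = hc/λ = 1239.84 eV·nm / 121.50202 nm = 10.204275 eV

The energy levels of Be³⁺ satisfy E_n = -13.6057 × 4² / n² eV, so an emission n_i → n_f releases
ΔE = 13.6057 × 4² × (1/n_f² − 1/n_i²) eV.

Setting ΔE equal to the photon energy:
1/n_f² − 1/n_i² = 10.204275 / (13.6057 × 4²) = 0.046875000

Since 1/n_i² must be positive, we need 1/n_f² > 0.046875000, i.e. n_f ≤ 4. For each allowed n_f, solve n_i = (1/n_f² − 0.046875000)^(−1/2) and check whether it is a whole number:
  n_f = 1: 1/n_i² = 1.000000000 − 0.046875000 = 0.953125000 → n_i = 1.024  (not an integer) ✗
  n_f = 2: 1/n_i² = 0.250000000 − 0.046875000 = 0.203125000 → n_i = 2.219  (not an integer) ✗
  n_f = 3: 1/n_i² = 0.111111111 − 0.046875000 = 0.064236111 → n_i = 3.946  (not an integer) ✗
  n_f = 4: 1/n_i² = 0.062500000 − 0.046875000 = 0.015625000 → n_i = 8.000  → integer, n_i = 8 ✓

Only n_f = 4 gives an integer upper level, n_i = 8.

The transition is from n = 8 to n = 4 (emission).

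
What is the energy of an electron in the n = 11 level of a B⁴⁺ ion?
-2.811 eV

For hydrogen-like ions, the energy levels scale with Z²:
E_n = -13.6057 Z² / n² eV

For B⁴⁺ (Z = 5) at n = 11:
E_11 = -13.6057 × 5² / 11²
E_11 = -13.6057 × 25 / 121
E_11 = -340.1425 / 121
E_11 = -2.811 eV

The energy is 25 times more negative than hydrogen at the same n due to the stronger nuclear charge.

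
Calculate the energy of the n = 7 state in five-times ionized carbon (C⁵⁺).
-9.99602 eV

For hydrogen-like ions, the energy levels scale with Z²:
E_n = -13.6057 Z² / n² eV

For C⁵⁺ (Z = 6) at n = 7:
E_7 = -13.6057 × 6² / 7²
E_7 = -13.6057 × 36 / 49
E_7 = -489.8052 / 49
E_7 = -9.99602 eV

The energy is 36 times more negative than hydrogen at the same n due to the stronger nuclear charge.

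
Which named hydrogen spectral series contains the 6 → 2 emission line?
Balmer series

The spectral series in hydrogen are named based on the final (lower) energy level:
- Lyman series: n_final = 1 (ultraviolet)
- Balmer series: n_final = 2 (visible/near-UV)
- Paschen series: n_final = 3 (infrared)
- Brackett series: n_final = 4 (infrared)
- Pfund series: n_final = 5 (far infrared)

Since this transition ends at n = 2, it belongs to the Balmer series.

For reference, this 6 → 2 line has photon energy
ΔE = 13.6057 eV × (1/2² - 1/6²) = 3.02348889 eV,
corresponding to wavelength λ = hc/ΔE = 1239.84 eV·nm / 3.02348889 eV = 410.0693 nm in the visible/near-UV region.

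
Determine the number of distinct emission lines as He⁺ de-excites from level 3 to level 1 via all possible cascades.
3

The electron can occupy levels n = 1, 2, ..., 3 during de-excitation — that is m = 3 - 1 + 1 = 3 distinct levels.

The number of distinct spectral lines equals the number of ways to choose 2 of these m levels (each pair gives one possible emission transition):

Number of lines = m(m-1)/2 = 3×2/2 = 3

These correspond to all possible transitions between the 3 levels:
3 → 2, 3 → 1, 2 → 1

Each transition produces a photon with a unique energy (and thus wavelength). This count does not depend on Z.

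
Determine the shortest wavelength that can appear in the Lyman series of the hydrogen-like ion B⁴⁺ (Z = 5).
3.645 nm

The series limit corresponds to the transition from n = ∞ to n = 1.
This is the highest energy (shortest wavelength) transition in the Lyman series.

E_∞ = 0 eV
E_1 = -13.6057 × 5² / 1² = -340.14250 eV

Energy at series limit:
ΔE = E_∞ - E_1 = 0 - (-340.14250) = 340.14250 eV
λ = hc/E = 1239.84 eV·nm / 340.14250 eV = 3.645 nm

This energy equals the ionization energy from the n = 1 state of B⁴⁺.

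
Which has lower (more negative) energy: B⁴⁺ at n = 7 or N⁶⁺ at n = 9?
N⁶⁺ at n = 9 (E = -8.23 eV)

Using E_n = -13.6057 Z² / n² eV:

B⁴⁺ (Z = 5) at n = 7:
E = -13.6057 × 5² / 7² = -13.6057 × 25 / 49 = -6.94168 eV

N⁶⁺ (Z = 7) at n = 9:
E = -13.6057 × 7² / 9² = -13.6057 × 49 / 81 = -8.23061 eV

Since -8.23061 eV < -6.94168 eV,
N⁶⁺ at n = 9 is more tightly bound (requires more energy to ionize).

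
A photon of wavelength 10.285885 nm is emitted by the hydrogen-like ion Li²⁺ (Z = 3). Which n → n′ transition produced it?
n = 8 → n = 1

First, find the photon energy from the wavelength (hc = 1239.84 eV·nm):
E = hc/λ = 1239.84 eV·nm / 10.285885 nm = 120.53800 eV

The energy levels of Li²⁺ satisfy E_n = -13.6057 × 3² / n² eV, so an emission n_i → n_f releases
ΔE = 13.6057 × 3² × (1/n_f² − 1/n_i²) eV.

Setting ΔE equal to the photon energy:
1/n_f² − 1/n_i² = 120.53800 / (13.6057 × 3²) = 0.98437501

Since 1/n_i² must be positive, we need 1/n_f² > 0.98437501, i.e. n_f ≤ 1. For each allowed n_f, solve n_i = (1/n_f² − 0.98437501)^(−1/2) and check whether it is a whole number:
  n_f = 1: 1/n_i² = 1.00000000 − 0.98437501 = 0.01562499 → n_i = 8.000  → integer, n_i = 8 ✓

Only n_f = 1 gives an integer upper level, n_i = 8.

The transition is from n = 8 to n = 1 (emission).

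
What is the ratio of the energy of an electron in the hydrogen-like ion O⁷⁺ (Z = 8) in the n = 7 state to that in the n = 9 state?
1.653

Using E_n = -13.6057 Z² / n² eV with Z = 8:

E_7 = -13.6057 × 8² / 7² = -870.7648 / 49 = -17.770710204 eV
E_9 = -13.6057 × 8² / 9² = -870.7648 / 81 = -10.750182716 eV

The ratio is:
E_7/E_9 = (-17.770710204) / (-10.750182716)
E_7/E_9 = (-870.7648/49) / (-870.7648/81)
E_7/E_9 = 81/49
E_7/E_9 = 1.653
(Note: the Z² factors cancel in the ratio.)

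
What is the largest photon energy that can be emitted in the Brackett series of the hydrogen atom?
0.85 eV

The series limit corresponds to the transition from n = ∞ to n = 4.
This is the highest energy (shortest wavelength) transition in the Brackett series.

E_∞ = 0 eV
E_4 = -13.6057 / 4² = -0.85 eV

Energy at series limit:
ΔE = E_∞ - E_4 = 0 - (-0.85) = 0.85 eV

This energy equals the ionization energy from the n = 4 state of hydrogen.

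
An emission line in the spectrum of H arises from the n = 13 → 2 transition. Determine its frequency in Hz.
8.03e+14 Hz

First, find the transition energy:
E_13 = -13.6057 / 13² = -0.08051 eV
E_2 = -13.6057 / 2² = -3.40143 eV
|ΔE| = |E_2 - E_13| = 3.32092 eV

Convert to Joules: E = 3.32092 eV × (1.602177 × 10⁻¹⁹ J/eV) = 5.3207e-19 J

Using E = hf:
f = E/h = 5.3207e-19 J / (6.62607 × 10⁻³⁴ J·s)
f = 8.03e+14 Hz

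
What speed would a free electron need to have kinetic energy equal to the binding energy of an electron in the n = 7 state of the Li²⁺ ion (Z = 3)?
9.38e+05 m/s (or 0.31275% of c)

The binding energy at n = 7 for Li²⁺ is:
E_7 = -13.6057 × 3²/7² = -2.4990061 eV
|E_7| = 2.4990061 eV

Convert to Joules:
KE = 2.4990061 eV × (1.602177 × 10⁻¹⁹ J/eV) = 4.0039e-19 J

Using KE = ½mv²:
v = √(2·KE/m_e)
v = √(2 × 4.0039e-19 J / 9.10938 × 10⁻³¹ kg)
v = 9.38e+05 m/s

This is approximately 0.31275% the speed of light.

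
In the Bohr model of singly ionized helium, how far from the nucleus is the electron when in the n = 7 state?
1.2965 nm (or 12.9649 Å)

The Bohr radius formula is:
r_n = n² a₀ / Z

where a₀ = 0.0529177 nm is the Bohr radius.

For He⁺ (Z = 2) at n = 7:
r_7 = 7² × 0.0529177 nm / 2
r_7 = 49 × 0.0529177 nm / 2
r_7 = 2.59297 nm / 2
r_7 = 1.2965 nm

The electron orbits at approximately 1.2965 nm from the nucleus.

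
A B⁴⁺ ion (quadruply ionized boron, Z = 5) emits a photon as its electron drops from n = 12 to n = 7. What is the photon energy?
4.580 eV

The energy levels are E_n = -13.6057 Z² eV / n².

Energy at n = 12: E_12 = -13.6057 × 5² / 12² = -2.362101 eV
Energy at n = 7: E_7 = -13.6057 × 5² / 7² = -6.941684 eV

For emission (electron falling to lower state), the photon energy is:
E_photon = E_12 - E_7 = |-2.362101 - (-6.941684)|
E_photon = 4.580 eV

This energy is carried away by the emitted photon.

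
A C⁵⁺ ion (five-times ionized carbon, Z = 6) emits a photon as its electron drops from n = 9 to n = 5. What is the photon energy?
13.54523 eV

The energy levels are E_n = -13.6057 Z² eV / n².

Energy at n = 9: E_9 = -13.6057 × 6² / 9² = -6.04697778 eV
Energy at n = 5: E_5 = -13.6057 × 6² / 5² = -19.59220800 eV

For emission (electron falling to lower state), the photon energy is:
E_photon = E_9 - E_5 = |-6.04697778 - (-19.59220800)|
E_photon = 13.54523 eV

This energy is carried away by the emitted photon.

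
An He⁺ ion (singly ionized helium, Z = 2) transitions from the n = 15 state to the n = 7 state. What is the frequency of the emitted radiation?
2.10073e+14 Hz

First, find the transition energy:
E_15 = -13.6057 × 2² / 15² = -0.241879111 eV
E_7 = -13.6057 × 2² / 7² = -1.110669388 eV
|ΔE| = |E_7 - E_15| = 0.868790277 eV

Convert to Joules: E = 0.868790277 eV × (1.602177 × 10⁻¹⁹ J/eV) = 1.3919558e-19 J

Using E = hf:
f = E/h = 1.3919558e-19 J / (6.62607 × 10⁻³⁴ J·s)
f = 2.10073e+14 Hz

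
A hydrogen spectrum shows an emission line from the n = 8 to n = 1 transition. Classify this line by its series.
Lyman series

The spectral series in hydrogen are named based on the final (lower) energy level:
- Lyman series: n_final = 1 (ultraviolet)
- Balmer series: n_final = 2 (visible/near-UV)
- Paschen series: n_final = 3 (infrared)
- Brackett series: n_final = 4 (infrared)
- Pfund series: n_final = 5 (far infrared)

Since this transition ends at n = 1, it belongs to the Lyman series.

For reference, this 8 → 1 line has photon energy
ΔE = 13.6057 eV × (1/1² - 1/8²) = 13.3931109 eV,
corresponding to wavelength λ = hc/ΔE = 1239.84 eV·nm / 13.3931109 eV = 92.57297 nm in the ultraviolet region.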